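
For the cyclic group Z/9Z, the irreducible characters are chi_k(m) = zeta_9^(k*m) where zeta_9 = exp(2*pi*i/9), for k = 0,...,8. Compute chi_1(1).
chi_1(1) = zeta_9^1 = exp(2*I*pi/9)

Explanation: chi_1(1) = zeta_9^(1*1) = zeta_9^1. Since zeta_9^9 = 1, this equals zeta_9^1 = exp(2*pi*i*1/9) = exp(2*I*pi/9).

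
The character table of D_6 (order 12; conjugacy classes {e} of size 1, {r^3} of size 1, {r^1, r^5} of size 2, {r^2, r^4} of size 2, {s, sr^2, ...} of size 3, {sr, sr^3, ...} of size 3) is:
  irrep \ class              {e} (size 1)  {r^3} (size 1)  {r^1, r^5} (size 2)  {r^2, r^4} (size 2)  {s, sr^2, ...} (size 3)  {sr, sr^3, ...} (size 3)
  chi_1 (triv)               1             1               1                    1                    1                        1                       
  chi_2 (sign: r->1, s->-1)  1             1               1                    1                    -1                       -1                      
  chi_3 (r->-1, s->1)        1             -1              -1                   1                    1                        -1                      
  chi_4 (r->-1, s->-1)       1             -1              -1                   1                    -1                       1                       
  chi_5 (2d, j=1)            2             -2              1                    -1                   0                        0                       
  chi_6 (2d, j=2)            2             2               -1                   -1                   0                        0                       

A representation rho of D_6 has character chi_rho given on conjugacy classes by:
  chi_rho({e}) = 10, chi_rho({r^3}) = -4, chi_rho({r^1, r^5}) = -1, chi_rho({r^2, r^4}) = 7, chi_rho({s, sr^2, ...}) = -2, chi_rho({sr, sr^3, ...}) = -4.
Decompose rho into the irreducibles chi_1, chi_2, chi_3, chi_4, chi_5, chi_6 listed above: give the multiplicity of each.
Multiplicities: chi_1: 0, chi_2: 3, chi_3: 3, chi_4: 2, chi_5: 1, chi_6: 0.

Proof sketch: Use <chi_rho, chi> = (1/|G|) sum_C |C| * chi_rho(C) * conj(chi(C)) with |G| = 12 for each irreducible chi in the table:
  <chi_rho, chi_1> = (1/12)[1*(10)*conj(1) + 1*(-4)*conj(1) + 2*(-1)*conj(1) + 2*(7)*conj(1) + 3*(-2)*conj(1) + 3*(-4)*conj(1)]
      = (1/12)[(10) + (-4) + (-2) + (14) + (-6) + (-12)] = 0/12 = 0
  <chi_rho, chi_2> = (1/12)[1*(10)*conj(1) + 1*(-4)*conj(1) + 2*(-1)*conj(1) + 2*(7)*conj(1) + 3*(-2)*conj(-1) + 3*(-4)*conj(-1)]
      = (1/12)[(10) + (-4) + (-2) + (14) + (6) + (12)] = 36/12 = 3
  <chi_rho, chi_3> = (1/12)[1*(10)*conj(1) + 1*(-4)*conj(-1) + 2*(-1)*conj(-1) + 2*(7)*conj(1) + 3*(-2)*conj(1) + 3*(-4)*conj(-1)]
      = (1/12)[(10) + (4) + (2) + (14) + (-6) + (12)] = 36/12 = 3
  <chi_rho, chi_4> = (1/12)[1*(10)*conj(1) + 1*(-4)*conj(-1) + 2*(-1)*conj(-1) + 2*(7)*conj(1) + 3*(-2)*conj(-1) + 3*(-4)*conj(1)]
      = (1/12)[(10) + (4) + (2) + (14) + (6) + (-12)] = 24/12 = 2
  <chi_rho, chi_5> = (1/12)[1*(10)*conj(2) + 1*(-4)*conj(-2) + 2*(-1)*conj(1) + 2*(7)*conj(-1) + 3*(-2)*conj(0) + 3*(-4)*conj(0)]
      = (1/12)[(20) + (8) + (-2) + (-14) + (0) + (0)] = 12/12 = 1
  <chi_rho, chi_6> = (1/12)[1*(10)*conj(2) + 1*(-4)*conj(2) + 2*(-1)*conj(-1) + 2*(7)*conj(-1) + 3*(-2)*conj(0) + 3*(-4)*conj(0)]
      = (1/12)[(20) + (-8) + (2) + (-14) + (0) + (0)] = 0/12 = 0
Dimension check: dim(rho) = sum (mult * dim) = 0*1 + 3*1 + 3*1 + 2*1 + 1*2 + 0*2 = 10 = chi_rho(e) = 10.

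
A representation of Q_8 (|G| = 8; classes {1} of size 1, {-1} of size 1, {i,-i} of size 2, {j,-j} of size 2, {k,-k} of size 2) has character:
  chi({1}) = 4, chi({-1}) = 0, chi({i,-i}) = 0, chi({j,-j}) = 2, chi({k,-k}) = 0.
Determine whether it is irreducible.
Not irreducible (reducible): <chi, chi> = 3 > 1.

Explanation: <chi, chi> = (1/|G|) sum_C |C| * |chi(C)|^2 = (1/8)[1*|4|^2 + 1*|0|^2 + 2*|0|^2 + 2*|2|^2 + 2*|0|^2]
  = (1/8)[(16) + (0) + (0) + (8) + (0)] = 24/8 = 3.
A character is irreducible iff <chi, chi> = 1, so this representation is reducible.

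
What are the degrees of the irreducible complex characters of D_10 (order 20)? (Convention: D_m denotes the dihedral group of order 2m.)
Dimensions: 1, 1, 1, 1, 2, 2, 2, 2

Proof sketch: There are 8 irreducibles (= number of conjugacy classes). Their dimensions d_i satisfy sum d_i^2 = |G| = 20: 1 + 1 + 1 + 1 + 4 + 4 + 4 + 4 = 20.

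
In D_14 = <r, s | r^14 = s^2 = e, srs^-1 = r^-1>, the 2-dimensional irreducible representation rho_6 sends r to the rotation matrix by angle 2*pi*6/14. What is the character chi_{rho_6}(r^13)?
chi_{rho_6}(r^13) = 2*cos(2*pi*6*13/14) = -2*cos(pi/7)

Argument: rho_6(r^13) is rotation by angle 2*pi*6*13/14, whose trace is 2*cos(2*pi*6*13/14) = -2*cos(pi/7).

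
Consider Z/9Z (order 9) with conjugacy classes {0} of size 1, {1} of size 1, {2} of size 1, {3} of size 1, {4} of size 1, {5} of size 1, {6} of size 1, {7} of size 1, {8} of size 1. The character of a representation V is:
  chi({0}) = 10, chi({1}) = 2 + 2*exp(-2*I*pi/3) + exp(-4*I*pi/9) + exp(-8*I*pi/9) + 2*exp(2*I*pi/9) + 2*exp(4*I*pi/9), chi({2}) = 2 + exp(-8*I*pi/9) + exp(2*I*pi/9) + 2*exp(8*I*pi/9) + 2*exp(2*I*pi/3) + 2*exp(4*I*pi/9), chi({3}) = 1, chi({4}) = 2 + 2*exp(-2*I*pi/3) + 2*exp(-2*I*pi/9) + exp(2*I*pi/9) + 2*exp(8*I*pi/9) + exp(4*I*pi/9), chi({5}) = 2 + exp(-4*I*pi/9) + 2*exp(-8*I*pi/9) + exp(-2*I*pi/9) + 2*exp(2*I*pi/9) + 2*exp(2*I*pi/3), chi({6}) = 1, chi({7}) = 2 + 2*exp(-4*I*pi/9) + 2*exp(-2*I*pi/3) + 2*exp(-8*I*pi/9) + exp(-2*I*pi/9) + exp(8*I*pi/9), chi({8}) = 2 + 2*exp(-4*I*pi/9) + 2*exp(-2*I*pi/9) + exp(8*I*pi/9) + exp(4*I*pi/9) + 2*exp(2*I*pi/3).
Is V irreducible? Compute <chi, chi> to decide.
Not irreducible (reducible): <chi, chi> = 18 > 1.

Justification: <chi, chi> = (1/|G|) sum_C |C| * |chi(C)|^2 = (1/9)[1*|10|^2 + 1*|2 + 2*exp(-2*I*pi/3) + exp(-4*I*pi/9) + exp(-8*I*pi/9) + 2*exp(2*I*pi/9) + 2*exp(4*I*pi/9)|^2 + 1*|2 + exp(-8*I*pi/9) + exp(2*I*pi/9) + 2*exp(8*I*pi/9) + 2*exp(2*I*pi/3) + 2*exp(4*I*pi/9)|^2 + 1*|1|^2 + 1*|2 + 2*exp(-2*I*pi/3) + 2*exp(-2*I*pi/9) + exp(2*I*pi/9) + 2*exp(8*I*pi/9) + exp(4*I*pi/9)|^2 + 1*|2 + exp(-4*I*pi/9) + 2*exp(-8*I*pi/9) + exp(-2*I*pi/9) + 2*exp(2*I*pi/9) + 2*exp(2*I*pi/3)|^2 + 1*|1|^2 + 1*|2 + 2*exp(-4*I*pi/9) + 2*exp(-2*I*pi/3) + 2*exp(-8*I*pi/9) + exp(-2*I*pi/9) + exp(8*I*pi/9)|^2 + 1*|2 + 2*exp(-4*I*pi/9) + 2*exp(-2*I*pi/9) + exp(8*I*pi/9) + exp(4*I*pi/9) + 2*exp(2*I*pi/3)|^2]
  = (1/9)[(100) + (18 + 12*exp(-2*I*pi/9) + 8*exp(-2*I*pi/3) + 7*exp(-4*I*pi/9) + 14*exp(-8*I*pi/9) + 14*exp(8*I*pi/9) + 7*exp(4*I*pi/9) + 8*exp(2*I*pi/3) + 12*exp(2*I*pi/9)) + (18 + 12*exp(-4*I*pi/9) + 14*exp(-2*I*pi/9) + 8*exp(-2*I*pi/3) + 7*exp(-8*I*pi/9) + 7*exp(8*I*pi/9) + 8*exp(2*I*pi/3) + 14*exp(2*I*pi/9) + 12*exp(4*I*pi/9)) + (1) + (18 + 14*exp(-4*I*pi/9) + 8*exp(-2*I*pi/3) + 7*exp(-2*I*pi/9) + 12*exp(-8*I*pi/9) + 12*exp(8*I*pi/9) + 7*exp(2*I*pi/9) + 8*exp(2*I*pi/3) + 14*exp(4*I*pi/9)) + (18 + 14*exp(-4*I*pi/9) + 8*exp(-2*I*pi/3) + 7*exp(-2*I*pi/9) + 12*exp(-8*I*pi/9) + 12*exp(8*I*pi/9) + 7*exp(2*I*pi/9) + 8*exp(2*I*pi/3) + 14*exp(4*I*pi/9)) + (1) + (18 + 12*exp(-4*I*pi/9) + 14*exp(-2*I*pi/9) + 8*exp(-2*I*pi/3) + 7*exp(-8*I*pi/9) + 7*exp(8*I*pi/9) + 8*exp(2*I*pi/3) + 14*exp(2*I*pi/9) + 12*exp(4*I*pi/9)) + (18 + 12*exp(-2*I*pi/9) + 8*exp(-2*I*pi/3) + 7*exp(-4*I*pi/9) + 14*exp(-8*I*pi/9) + 14*exp(8*I*pi/9) + 7*exp(4*I*pi/9) + 8*exp(2*I*pi/3) + 12*exp(2*I*pi/9))] = 162/9 = 18.
(Exp terms are combined using exp(i*s)*conj(exp(i*t)) = exp(i*(s-t)), and sums of them are collapsed using the identity that for every m > 1 the m distinct m-th roots of unity sum to 0, e.g. 1 + exp(2*I*pi/3) + exp(-2*I*pi/3) = 0.)
A character is irreducible iff <chi, chi> = 1, so this representation is reducible.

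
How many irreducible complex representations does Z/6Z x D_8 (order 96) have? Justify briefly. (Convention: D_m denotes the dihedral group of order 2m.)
42

Details: The number of irreducible complex representations of a finite group equals its number of conjugacy classes. For a direct product, #classes(G x H) = #classes(G) * #classes(H). Z/6Z has 6 classes (abelian), D_8 has 7 classes, so 6 * 7 = 42, so Z/6Z x D_8 (order 96) has exactly 42 irreducible complex representations.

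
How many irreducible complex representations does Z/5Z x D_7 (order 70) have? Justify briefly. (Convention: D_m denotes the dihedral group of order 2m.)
25

Working: The number of irreducible complex representations of a finite group equals its number of conjugacy classes. For a direct product, #classes(G x H) = #classes(G) * #classes(H). Z/5Z has 5 classes (abelian), D_7 has 5 classes, so 5 * 5 = 25, so Z/5Z x D_7 (order 70) has exactly 25 irreducible complex representations.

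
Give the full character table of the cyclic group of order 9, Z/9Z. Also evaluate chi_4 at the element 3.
Character table of Z/9Z (irreps indexed chi_0,...,chi_8 with chi_k(m) = zeta_9^(k*m), zeta_9 = exp(2*pi*i/9)):
  irrep \ class  {0} (size 1)  {1} (size 1)    {2} (size 1)    {3} (size 1)    {4} (size 1)    {5} (size 1)    {6} (size 1)    {7} (size 1)    {8} (size 1)  
  chi_0          1             1               1               1               1               1               1               1               1             
  chi_1          1             exp(2*I*pi/9)   exp(4*I*pi/9)   exp(2*I*pi/3)   exp(8*I*pi/9)   exp(-8*I*pi/9)  exp(-2*I*pi/3)  exp(-4*I*pi/9)  exp(-2*I*pi/9)
  chi_2          1             exp(4*I*pi/9)   exp(8*I*pi/9)   exp(-2*I*pi/3)  exp(-2*I*pi/9)  exp(2*I*pi/9)   exp(2*I*pi/3)   exp(-8*I*pi/9)  exp(-4*I*pi/9)
  chi_3          1             exp(2*I*pi/3)   exp(-2*I*pi/3)  1               exp(2*I*pi/3)   exp(-2*I*pi/3)  1               exp(2*I*pi/3)   exp(-2*I*pi/3)
  chi_4          1             exp(8*I*pi/9)   exp(-2*I*pi/9)  exp(2*I*pi/3)   exp(-4*I*pi/9)  exp(4*I*pi/9)   exp(-2*I*pi/3)  exp(2*I*pi/9)   exp(-8*I*pi/9)
  chi_5          1             exp(-8*I*pi/9)  exp(2*I*pi/9)   exp(-2*I*pi/3)  exp(4*I*pi/9)   exp(-4*I*pi/9)  exp(2*I*pi/3)   exp(-2*I*pi/9)  exp(8*I*pi/9) 
  chi_6          1             exp(-2*I*pi/3)  exp(2*I*pi/3)   1               exp(-2*I*pi/3)  exp(2*I*pi/3)   1               exp(-2*I*pi/3)  exp(2*I*pi/3) 
  chi_7          1             exp(-4*I*pi/9)  exp(-8*I*pi/9)  exp(2*I*pi/3)   exp(2*I*pi/9)   exp(-2*I*pi/9)  exp(-2*I*pi/3)  exp(8*I*pi/9)   exp(4*I*pi/9) 
  chi_8          1             exp(-2*I*pi/9)  exp(-4*I*pi/9)  exp(-2*I*pi/3)  exp(-8*I*pi/9)  exp(8*I*pi/9)   exp(2*I*pi/3)   exp(4*I*pi/9)   exp(2*I*pi/9) 

Spot check: chi_4(3) = zeta_9^(4*3) = zeta_9^12 = exp(2*I*pi/3).

Justification: Z/9Z is abelian, so all 9 irreducible complex representations are 1-dimensional. They are given by chi_k(m) = zeta_9^(k*m) for k = 0,...,8. Row orthogonality: sum_m chi_k(m) conj(chi_l(m)) = 9 * [k = l].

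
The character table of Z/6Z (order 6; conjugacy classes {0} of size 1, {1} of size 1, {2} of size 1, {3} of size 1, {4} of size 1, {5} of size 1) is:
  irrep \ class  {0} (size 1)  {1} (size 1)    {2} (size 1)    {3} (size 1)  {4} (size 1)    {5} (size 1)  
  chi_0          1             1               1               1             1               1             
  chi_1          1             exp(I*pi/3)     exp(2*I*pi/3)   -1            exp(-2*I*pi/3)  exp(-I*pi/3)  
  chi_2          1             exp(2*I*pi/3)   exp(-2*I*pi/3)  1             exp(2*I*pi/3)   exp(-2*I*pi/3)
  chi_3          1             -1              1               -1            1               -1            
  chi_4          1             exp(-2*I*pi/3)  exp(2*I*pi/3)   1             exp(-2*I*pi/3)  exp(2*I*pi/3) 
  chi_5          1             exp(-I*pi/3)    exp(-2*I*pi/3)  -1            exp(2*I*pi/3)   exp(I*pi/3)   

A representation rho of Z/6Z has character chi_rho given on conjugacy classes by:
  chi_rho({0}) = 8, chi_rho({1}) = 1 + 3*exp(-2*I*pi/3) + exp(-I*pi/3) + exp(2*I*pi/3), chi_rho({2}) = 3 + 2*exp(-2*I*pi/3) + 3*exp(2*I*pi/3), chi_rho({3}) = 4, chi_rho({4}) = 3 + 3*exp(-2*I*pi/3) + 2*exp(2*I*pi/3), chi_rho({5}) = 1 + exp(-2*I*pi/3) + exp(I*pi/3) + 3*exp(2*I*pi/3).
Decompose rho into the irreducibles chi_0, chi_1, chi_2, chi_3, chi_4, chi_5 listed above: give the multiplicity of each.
Multiplicities: chi_0: 2, chi_1: 0, chi_2: 1, chi_3: 1, chi_4: 3, chi_5: 1.

Proof sketch: Use <chi_rho, chi> = (1/|G|) sum_C |C| * chi_rho(C) * conj(chi(C)) with |G| = 6 for each irreducible chi in the table:
  <chi_rho, chi_0> = (1/6)[1*(8)*conj(1) + 1*(1 + 3*exp(-2*I*pi/3) + exp(-I*pi/3) + exp(2*I*pi/3))*conj(1) + 1*(3 + 2*exp(-2*I*pi/3) + 3*exp(2*I*pi/3))*conj(1) + 1*(4)*conj(1) + 1*(3 + 3*exp(-2*I*pi/3) + 2*exp(2*I*pi/3))*conj(1) + 1*(1 + exp(-2*I*pi/3) + exp(I*pi/3) + 3*exp(2*I*pi/3))*conj(1)]
      = (1/6)[(8) + (1 + 3*exp(-2*I*pi/3) + exp(-I*pi/3) + exp(2*I*pi/3)) + (3 + 2*exp(-2*I*pi/3) + 3*exp(2*I*pi/3)) + (4) + (3 + 3*exp(-2*I*pi/3) + 2*exp(2*I*pi/3)) + (1 + exp(-2*I*pi/3) + exp(I*pi/3) + 3*exp(2*I*pi/3))] = 12/6 = 2
  <chi_rho, chi_1> = (1/6)[1*(8)*conj(1) + 1*(1 + 3*exp(-2*I*pi/3) + exp(-I*pi/3) + exp(2*I*pi/3))*conj(exp(I*pi/3)) + 1*(3 + 2*exp(-2*I*pi/3) + 3*exp(2*I*pi/3))*conj(exp(2*I*pi/3)) + 1*(4)*conj(-1) + 1*(3 + 3*exp(-2*I*pi/3) + 2*exp(2*I*pi/3))*conj(exp(-2*I*pi/3)) + 1*(1 + exp(-2*I*pi/3) + exp(I*pi/3) + 3*exp(2*I*pi/3))*conj(exp(-I*pi/3))]
      = (1/6)[(8) + (-3 + exp(-2*I*pi/3) + exp(-I*pi/3) + exp(I*pi/3)) + (3 + 3*exp(-2*I*pi/3) + 2*exp(2*I*pi/3)) + (-4) + (3 + 2*exp(-2*I*pi/3) + 3*exp(2*I*pi/3)) + (-3 + exp(-I*pi/3) + exp(2*I*pi/3) + exp(I*pi/3))] = 0/6 = 0
  <chi_rho, chi_2> = (1/6)[1*(8)*conj(1) + 1*(1 + 3*exp(-2*I*pi/3) + exp(-I*pi/3) + exp(2*I*pi/3))*conj(exp(2*I*pi/3)) + 1*(3 + 2*exp(-2*I*pi/3) + 3*exp(2*I*pi/3))*conj(exp(-2*I*pi/3)) + 1*(4)*conj(1) + 1*(3 + 3*exp(-2*I*pi/3) + 2*exp(2*I*pi/3))*conj(exp(2*I*pi/3)) + 1*(1 + exp(-2*I*pi/3) + exp(I*pi/3) + 3*exp(2*I*pi/3))*conj(exp(-2*I*pi/3))]
      = (1/6)[(8) + (exp(-2*I*pi/3) + 3*exp(2*I*pi/3)) + (-1) + (4) + (-1) + (3*exp(-2*I*pi/3) + exp(2*I*pi/3))] = 6/6 = 1
  <chi_rho, chi_3> = (1/6)[1*(8)*conj(1) + 1*(1 + 3*exp(-2*I*pi/3) + exp(-I*pi/3) + exp(2*I*pi/3))*conj(-1) + 1*(3 + 2*exp(-2*I*pi/3) + 3*exp(2*I*pi/3))*conj(1) + 1*(4)*conj(-1) + 1*(3 + 3*exp(-2*I*pi/3) + 2*exp(2*I*pi/3))*conj(1) + 1*(1 + exp(-2*I*pi/3) + exp(I*pi/3) + 3*exp(2*I*pi/3))*conj(-1)]
      = (1/6)[(8) + (-1 - exp(2*I*pi/3) - exp(-I*pi/3) - 3*exp(-2*I*pi/3)) + (3 + 2*exp(-2*I*pi/3) + 3*exp(2*I*pi/3)) + (-4) + (3 + 3*exp(-2*I*pi/3) + 2*exp(2*I*pi/3)) + (-1 - 3*exp(2*I*pi/3) - exp(I*pi/3) - exp(-2*I*pi/3))] = 6/6 = 1
  <chi_rho, chi_4> = (1/6)[1*(8)*conj(1) + 1*(1 + 3*exp(-2*I*pi/3) + exp(-I*pi/3) + exp(2*I*pi/3))*conj(exp(-2*I*pi/3)) + 1*(3 + 2*exp(-2*I*pi/3) + 3*exp(2*I*pi/3))*conj(exp(2*I*pi/3)) + 1*(4)*conj(1) + 1*(3 + 3*exp(-2*I*pi/3) + 2*exp(2*I*pi/3))*conj(exp(-2*I*pi/3)) + 1*(1 + exp(-2*I*pi/3) + exp(I*pi/3) + 3*exp(2*I*pi/3))*conj(exp(2*I*pi/3))]
      = (1/6)[(8) + (3 + exp(-2*I*pi/3) + exp(2*I*pi/3) + exp(I*pi/3)) + (3 + 3*exp(-2*I*pi/3) + 2*exp(2*I*pi/3)) + (4) + (3 + 2*exp(-2*I*pi/3) + 3*exp(2*I*pi/3)) + (3 + exp(-2*I*pi/3) + exp(-I*pi/3) + exp(2*I*pi/3))] = 18/6 = 3
  <chi_rho, chi_5> = (1/6)[1*(8)*conj(1) + 1*(1 + 3*exp(-2*I*pi/3) + exp(-I*pi/3) + exp(2*I*pi/3))*conj(exp(-I*pi/3)) + 1*(3 + 2*exp(-2*I*pi/3) + 3*exp(2*I*pi/3))*conj(exp(-2*I*pi/3)) + 1*(4)*conj(-1) + 1*(3 + 3*exp(-2*I*pi/3) + 2*exp(2*I*pi/3))*conj(exp(2*I*pi/3)) + 1*(1 + exp(-2*I*pi/3) + exp(I*pi/3) + 3*exp(2*I*pi/3))*conj(exp(I*pi/3))]
      = (1/6)[(8) + (3*exp(-I*pi/3) + exp(I*pi/3)) + (-1) + (-4) + (-1) + (exp(-I*pi/3) + 3*exp(I*pi/3))] = 6/6 = 1
(Exp terms are combined using exp(i*s)*conj(exp(i*t)) = exp(i*(s-t)), and sums of them are collapsed using the identity that for every m > 1 the m distinct m-th roots of unity sum to 0, e.g. 1 + exp(2*I*pi/3) + exp(-2*I*pi/3) = 0.)
Dimension check: dim(rho) = sum (mult * dim) = 2*1 + 0*1 + 1*1 + 1*1 + 3*1 + 1*1 = 8 = chi_rho(e) = 8.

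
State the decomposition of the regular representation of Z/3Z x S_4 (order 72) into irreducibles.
Each irreducible V_i of dimension d_i appears with multiplicity d_i, i.e. rho_reg = (direct sum over all irreducibles V_i) d_i V_i. The irreducible dimensions for Z/3Z x S_4 are 1, 1, 1, 1, 1, 1, 2, 2, 2, 3, 3, 3, 3, 3, 3: 6 irreducibles of dimension 1, each with multiplicity 1; 3 irreducibles of dimension 2, each with multiplicity 2; 6 irreducibles of dimension 3, each with multiplicity 3. Total dimension 6*1*1 + 3*2*2 + 6*3*3 = 72 = |G|.

Why: General theorem: in the regular representation of a finite group G, each irreducible appears with multiplicity equal to its dimension. Check: dim(rho_reg) = sum d_i^2 = 1 + 1 + 1 + 1 + 1 + 1 + 4 + 4 + 4 + 9 + 9 + 9 + 9 + 9 + 9 = 72 = |G|.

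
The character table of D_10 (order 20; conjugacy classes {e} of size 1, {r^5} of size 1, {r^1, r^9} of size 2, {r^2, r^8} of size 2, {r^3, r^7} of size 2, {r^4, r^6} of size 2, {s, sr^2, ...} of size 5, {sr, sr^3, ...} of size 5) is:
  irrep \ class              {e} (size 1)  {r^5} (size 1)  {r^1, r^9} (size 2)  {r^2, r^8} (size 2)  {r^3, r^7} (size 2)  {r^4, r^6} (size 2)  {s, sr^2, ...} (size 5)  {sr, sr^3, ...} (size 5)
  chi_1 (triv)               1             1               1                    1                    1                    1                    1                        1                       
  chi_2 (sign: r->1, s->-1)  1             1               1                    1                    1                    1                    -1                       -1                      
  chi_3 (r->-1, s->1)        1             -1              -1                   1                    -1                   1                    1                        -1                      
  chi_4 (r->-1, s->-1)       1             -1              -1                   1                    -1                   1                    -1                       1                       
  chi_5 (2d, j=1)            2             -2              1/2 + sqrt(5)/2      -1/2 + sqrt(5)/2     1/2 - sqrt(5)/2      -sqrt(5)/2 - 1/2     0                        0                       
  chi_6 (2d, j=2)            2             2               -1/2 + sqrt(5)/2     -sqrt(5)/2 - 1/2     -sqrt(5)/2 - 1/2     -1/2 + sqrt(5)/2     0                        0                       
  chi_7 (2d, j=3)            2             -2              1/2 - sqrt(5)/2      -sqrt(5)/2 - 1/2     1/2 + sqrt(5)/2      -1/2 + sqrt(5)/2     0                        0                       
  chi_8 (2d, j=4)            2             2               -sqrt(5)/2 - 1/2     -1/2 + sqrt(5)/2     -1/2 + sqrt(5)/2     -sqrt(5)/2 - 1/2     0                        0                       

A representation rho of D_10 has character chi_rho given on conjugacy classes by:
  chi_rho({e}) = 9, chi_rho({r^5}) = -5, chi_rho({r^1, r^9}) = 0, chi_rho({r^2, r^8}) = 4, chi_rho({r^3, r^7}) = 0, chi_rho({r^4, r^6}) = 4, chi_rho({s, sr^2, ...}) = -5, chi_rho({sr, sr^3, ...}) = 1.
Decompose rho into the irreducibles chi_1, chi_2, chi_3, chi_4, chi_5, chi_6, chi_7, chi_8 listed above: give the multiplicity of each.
Multiplicities: chi_1: 0, chi_2: 2, chi_3: 0, chi_4: 3, chi_5: 1, chi_6: 0, chi_7: 1, chi_8: 0.

Working: Use <chi_rho, chi> = (1/|G|) sum_C |C| * chi_rho(C) * conj(chi(C)) with |G| = 20 for each irreducible chi in the table:
  <chi_rho, chi_1> = (1/20)[1*(9)*conj(1) + 1*(-5)*conj(1) + 2*(0)*conj(1) + 2*(4)*conj(1) + 2*(0)*conj(1) + 2*(4)*conj(1) + 5*(-5)*conj(1) + 5*(1)*conj(1)]
      = (1/20)[(9) + (-5) + (0) + (8) + (0) + (8) + (-25) + (5)] = 0/20 = 0
  <chi_rho, chi_2> = (1/20)[1*(9)*conj(1) + 1*(-5)*conj(1) + 2*(0)*conj(1) + 2*(4)*conj(1) + 2*(0)*conj(1) + 2*(4)*conj(1) + 5*(-5)*conj(-1) + 5*(1)*conj(-1)]
      = (1/20)[(9) + (-5) + (0) + (8) + (0) + (8) + (25) + (-5)] = 40/20 = 2
  <chi_rho, chi_3> = (1/20)[1*(9)*conj(1) + 1*(-5)*conj(-1) + 2*(0)*conj(-1) + 2*(4)*conj(1) + 2*(0)*conj(-1) + 2*(4)*conj(1) + 5*(-5)*conj(1) + 5*(1)*conj(-1)]
      = (1/20)[(9) + (5) + (0) + (8) + (0) + (8) + (-25) + (-5)] = 0/20 = 0
  <chi_rho, chi_4> = (1/20)[1*(9)*conj(1) + 1*(-5)*conj(-1) + 2*(0)*conj(-1) + 2*(4)*conj(1) + 2*(0)*conj(-1) + 2*(4)*conj(1) + 5*(-5)*conj(-1) + 5*(1)*conj(1)]
      = (1/20)[(9) + (5) + (0) + (8) + (0) + (8) + (25) + (5)] = 60/20 = 3
  <chi_rho, chi_5> = (1/20)[1*(9)*conj(2) + 1*(-5)*conj(-2) + 2*(0)*conj(1/2 + sqrt(5)/2) + 2*(4)*conj(-1/2 + sqrt(5)/2) + 2*(0)*conj(1/2 - sqrt(5)/2) + 2*(4)*conj(-sqrt(5)/2 - 1/2) + 5*(-5)*conj(0) + 5*(1)*conj(0)]
      = (1/20)[(18) + (10) + (0) + (-4 + 4*sqrt(5)) + (0) + (-4*sqrt(5) - 4) + (0) + (0)] = 20/20 = 1
  <chi_rho, chi_6> = (1/20)[1*(9)*conj(2) + 1*(-5)*conj(2) + 2*(0)*conj(-1/2 + sqrt(5)/2) + 2*(4)*conj(-sqrt(5)/2 - 1/2) + 2*(0)*conj(-sqrt(5)/2 - 1/2) + 2*(4)*conj(-1/2 + sqrt(5)/2) + 5*(-5)*conj(0) + 5*(1)*conj(0)]
      = (1/20)[(18) + (-10) + (0) + (-4*sqrt(5) - 4) + (0) + (-4 + 4*sqrt(5)) + (0) + (0)] = 0/20 = 0
  <chi_rho, chi_7> = (1/20)[1*(9)*conj(2) + 1*(-5)*conj(-2) + 2*(0)*conj(1/2 - sqrt(5)/2) + 2*(4)*conj(-sqrt(5)/2 - 1/2) + 2*(0)*conj(1/2 + sqrt(5)/2) + 2*(4)*conj(-1/2 + sqrt(5)/2) + 5*(-5)*conj(0) + 5*(1)*conj(0)]
      = (1/20)[(18) + (10) + (0) + (-4*sqrt(5) - 4) + (0) + (-4 + 4*sqrt(5)) + (0) + (0)] = 20/20 = 1
  <chi_rho, chi_8> = (1/20)[1*(9)*conj(2) + 1*(-5)*conj(2) + 2*(0)*conj(-sqrt(5)/2 - 1/2) + 2*(4)*conj(-1/2 + sqrt(5)/2) + 2*(0)*conj(-1/2 + sqrt(5)/2) + 2*(4)*conj(-sqrt(5)/2 - 1/2) + 5*(-5)*conj(0) + 5*(1)*conj(0)]
      = (1/20)[(18) + (-10) + (0) + (-4 + 4*sqrt(5)) + (0) + (-4*sqrt(5) - 4) + (0) + (0)] = 0/20 = 0
Dimension check: dim(rho) = sum (mult * dim) = 0*1 + 2*1 + 0*1 + 3*1 + 1*2 + 0*2 + 1*2 + 0*2 = 9 = chi_rho(e) = 9.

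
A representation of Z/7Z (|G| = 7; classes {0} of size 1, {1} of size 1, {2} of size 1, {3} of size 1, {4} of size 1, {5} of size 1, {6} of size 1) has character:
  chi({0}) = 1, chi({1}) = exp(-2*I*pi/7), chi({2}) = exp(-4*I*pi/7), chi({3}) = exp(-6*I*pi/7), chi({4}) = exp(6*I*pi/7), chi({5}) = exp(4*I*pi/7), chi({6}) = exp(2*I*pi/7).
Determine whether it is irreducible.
Irreducible: <chi, chi> = 1.

Reasoning: <chi, chi> = (1/|G|) sum_C |C| * |chi(C)|^2 = (1/7)[1*|1|^2 + 1*|exp(-2*I*pi/7)|^2 + 1*|exp(-4*I*pi/7)|^2 + 1*|exp(-6*I*pi/7)|^2 + 1*|exp(6*I*pi/7)|^2 + 1*|exp(4*I*pi/7)|^2 + 1*|exp(2*I*pi/7)|^2]
  = (1/7)[(1) + (1) + (1) + (1) + (1) + (1) + (1)] = 7/7 = 1.
(Exp terms are combined using exp(i*s)*conj(exp(i*t)) = exp(i*(s-t)), and sums of them are collapsed using the identity that for every m > 1 the m distinct m-th roots of unity sum to 0, e.g. 1 + exp(2*I*pi/3) + exp(-2*I*pi/3) = 0.)
A character is irreducible iff <chi, chi> = 1, so this representation is irreducible.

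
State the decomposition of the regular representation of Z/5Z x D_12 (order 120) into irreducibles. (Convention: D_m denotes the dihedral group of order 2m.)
Each irreducible V_i of dimension d_i appears with multiplicity d_i, i.e. rho_reg = (direct sum over all irreducibles V_i) d_i V_i. The irreducible dimensions for Z/5Z x D_12 are 1, 1, 1, 1, 1, 1, 1, 1, 1, 1, 1, 1, 1, 1, 1, 1, 1, 1, 1, 1, 2, 2, 2, 2, 2, 2, 2, 2, 2, 2, 2, 2, 2, 2, 2, 2, 2, 2, 2, 2, 2, 2, 2, 2, 2: 20 irreducibles of dimension 1, each with multiplicity 1; 25 irreducibles of dimension 2, each with multiplicity 2. Total dimension 20*1*1 + 25*2*2 = 120 = |G|.

Argument: General theorem: in the regular representation of a finite group G, each irreducible appears with multiplicity equal to its dimension. Check: dim(rho_reg) = sum d_i^2 = 1 + 1 + 1 + 1 + 1 + 1 + 1 + 1 + 1 + 1 + 1 + 1 + 1 + 1 + 1 + 1 + 1 + 1 + 1 + 1 + 4 + 4 + 4 + 4 + 4 + 4 + 4 + 4 + 4 + 4 + 4 + 4 + 4 + 4 + 4 + 4 + 4 + 4 + 4 + 4 + 4 + 4 + 4 + 4 + 4 = 120 = |G|.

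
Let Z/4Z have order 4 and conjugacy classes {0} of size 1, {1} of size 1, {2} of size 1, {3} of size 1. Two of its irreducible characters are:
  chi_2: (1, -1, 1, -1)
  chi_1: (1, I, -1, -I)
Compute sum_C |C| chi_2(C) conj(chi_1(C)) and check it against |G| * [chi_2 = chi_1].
Sum = 0; so <chi_2, chi_1> = 0 (distinct irreducibles are orthogonal).

Compute term by term over conjugacy classes (|C| * chi_2(C) * conj(chi_1(C))):
  1*(1)*conj(1) + 1*(-1)*conj(I) + 1*(1)*conj(-1) + 1*(-1)*conj(-I)
  = (1) + (I) + (-1) + (-I)
  = 0.
(Exp terms are combined using exp(i*s)*conj(exp(i*t)) = exp(i*(s-t)), and sums of them are collapsed using the identity that for every m > 1 the m distinct m-th roots of unity sum to 0, e.g. 1 + exp(2*I*pi/3) + exp(-2*I*pi/3) = 0.)
Dividing by |G| = 4 gives 0/4 = 0, matching the row-orthogonality relation <chi_2, chi_1> = [chi_2 = chi_1].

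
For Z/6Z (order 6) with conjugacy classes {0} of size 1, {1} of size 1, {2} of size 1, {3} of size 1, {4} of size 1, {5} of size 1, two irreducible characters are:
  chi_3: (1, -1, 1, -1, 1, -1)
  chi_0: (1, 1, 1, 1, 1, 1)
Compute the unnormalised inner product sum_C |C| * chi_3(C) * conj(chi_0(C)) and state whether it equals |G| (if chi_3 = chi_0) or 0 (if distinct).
Sum = 0; so <chi_3, chi_0> = 0 (distinct irreducibles are orthogonal).

Working: Compute term by term over conjugacy classes (|C| * chi_3(C) * conj(chi_0(C))):
  1*(1)*conj(1) + 1*(-1)*conj(1) + 1*(1)*conj(1) + 1*(-1)*conj(1) + 1*(1)*conj(1) + 1*(-1)*conj(1)
  = (1) + (-1) + (1) + (-1) + (1) + (-1)
  = 0.
(Exp terms are combined using exp(i*s)*conj(exp(i*t)) = exp(i*(s-t)), and sums of them are collapsed using the identity that for every m > 1 the m distinct m-th roots of unity sum to 0, e.g. 1 + exp(2*I*pi/3) + exp(-2*I*pi/3) = 0.)
Dividing by |G| = 6 gives 0/6 = 0, matching the row-orthogonality relation <chi_3, chi_0> = [chi_3 = chi_0].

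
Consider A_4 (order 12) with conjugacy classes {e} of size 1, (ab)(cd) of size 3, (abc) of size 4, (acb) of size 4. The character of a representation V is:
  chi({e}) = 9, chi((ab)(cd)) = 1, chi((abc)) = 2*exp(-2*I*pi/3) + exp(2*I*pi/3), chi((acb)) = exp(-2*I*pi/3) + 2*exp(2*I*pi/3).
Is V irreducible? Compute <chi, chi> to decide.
Not irreducible (reducible): <chi, chi> = 9 > 1.

Working: <chi, chi> = (1/|G|) sum_C |C| * |chi(C)|^2 = (1/12)[1*|9|^2 + 3*|1|^2 + 4*|2*exp(-2*I*pi/3) + exp(2*I*pi/3)|^2 + 4*|exp(-2*I*pi/3) + 2*exp(2*I*pi/3)|^2]
  = (1/12)[(81) + (3) + (12) + (12)] = 108/12 = 9.
(Exp terms are combined using exp(i*s)*conj(exp(i*t)) = exp(i*(s-t)), and sums of them are collapsed using the identity that for every m > 1 the m distinct m-th roots of unity sum to 0, e.g. 1 + exp(2*I*pi/3) + exp(-2*I*pi/3) = 0.)
A character is irreducible iff <chi, chi> = 1, so this representation is reducible.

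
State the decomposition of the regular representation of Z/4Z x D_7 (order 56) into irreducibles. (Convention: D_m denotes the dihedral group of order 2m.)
Each irreducible V_i of dimension d_i appears with multiplicity d_i, i.e. rho_reg = (direct sum over all irreducibles V_i) d_i V_i. The irreducible dimensions for Z/4Z x D_7 are 1, 1, 1, 1, 1, 1, 1, 1, 2, 2, 2, 2, 2, 2, 2, 2, 2, 2, 2, 2: 8 irreducibles of dimension 1, each with multiplicity 1; 12 irreducibles of dimension 2, each with multiplicity 2. Total dimension 8*1*1 + 12*2*2 = 56 = |G|.

Proof sketch: General theorem: in the regular representation of a finite group G, each irreducible appears with multiplicity equal to its dimension. Check: dim(rho_reg) = sum d_i^2 = 1 + 1 + 1 + 1 + 1 + 1 + 1 + 1 + 4 + 4 + 4 + 4 + 4 + 4 + 4 + 4 + 4 + 4 + 4 + 4 = 56 = |G|.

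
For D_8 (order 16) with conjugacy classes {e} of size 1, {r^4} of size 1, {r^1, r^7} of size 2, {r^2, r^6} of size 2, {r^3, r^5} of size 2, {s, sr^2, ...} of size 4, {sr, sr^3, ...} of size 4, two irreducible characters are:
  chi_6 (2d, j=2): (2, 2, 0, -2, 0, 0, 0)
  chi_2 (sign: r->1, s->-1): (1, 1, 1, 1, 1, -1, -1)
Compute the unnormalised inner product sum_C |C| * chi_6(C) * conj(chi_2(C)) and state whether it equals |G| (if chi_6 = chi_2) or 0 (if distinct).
Sum = 0; so <chi_6, chi_2> = 0 (distinct irreducibles are orthogonal).

Derivation: Compute term by term over conjugacy classes (|C| * chi_6(C) * conj(chi_2(C))):
  1*(2)*conj(1) + 1*(2)*conj(1) + 2*(0)*conj(1) + 2*(-2)*conj(1) + 2*(0)*conj(1) + 4*(0)*conj(-1) + 4*(0)*conj(-1)
  = (2) + (2) + (0) + (-4) + (0) + (0) + (0)
  = 0.
Dividing by |G| = 16 gives 0/16 = 0, matching the row-orthogonality relation <chi_6, chi_2> = [chi_6 = chi_2].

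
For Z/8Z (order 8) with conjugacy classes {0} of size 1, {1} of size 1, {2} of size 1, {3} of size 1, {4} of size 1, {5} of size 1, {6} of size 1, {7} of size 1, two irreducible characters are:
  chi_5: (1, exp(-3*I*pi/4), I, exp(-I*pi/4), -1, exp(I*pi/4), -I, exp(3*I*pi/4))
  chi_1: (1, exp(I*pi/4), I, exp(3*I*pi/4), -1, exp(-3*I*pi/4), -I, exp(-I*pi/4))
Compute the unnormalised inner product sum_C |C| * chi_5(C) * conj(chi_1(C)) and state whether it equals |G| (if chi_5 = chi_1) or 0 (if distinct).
Sum = 0; so <chi_5, chi_1> = 0 (distinct irreducibles are orthogonal).

Derivation: Compute term by term over conjugacy classes (|C| * chi_5(C) * conj(chi_1(C))):
  1*(1)*conj(1) + 1*(exp(-3*I*pi/4))*conj(exp(I*pi/4)) + 1*(I)*conj(I) + 1*(exp(-I*pi/4))*conj(exp(3*I*pi/4)) + 1*(-1)*conj(-1) + 1*(exp(I*pi/4))*conj(exp(-3*I*pi/4)) + 1*(-I)*conj(-I) + 1*(exp(3*I*pi/4))*conj(exp(-I*pi/4))
  = (1) + (-1) + (1) + (-1) + (1) + (-1) + (1) + (-1)
  = 0.
(Exp terms are combined using exp(i*s)*conj(exp(i*t)) = exp(i*(s-t)), and sums of them are collapsed using the identity that for every m > 1 the m distinct m-th roots of unity sum to 0, e.g. 1 + exp(2*I*pi/3) + exp(-2*I*pi/3) = 0.)
Dividing by |G| = 8 gives 0/8 = 0, matching the row-orthogonality relation <chi_5, chi_1> = [chi_5 = chi_1].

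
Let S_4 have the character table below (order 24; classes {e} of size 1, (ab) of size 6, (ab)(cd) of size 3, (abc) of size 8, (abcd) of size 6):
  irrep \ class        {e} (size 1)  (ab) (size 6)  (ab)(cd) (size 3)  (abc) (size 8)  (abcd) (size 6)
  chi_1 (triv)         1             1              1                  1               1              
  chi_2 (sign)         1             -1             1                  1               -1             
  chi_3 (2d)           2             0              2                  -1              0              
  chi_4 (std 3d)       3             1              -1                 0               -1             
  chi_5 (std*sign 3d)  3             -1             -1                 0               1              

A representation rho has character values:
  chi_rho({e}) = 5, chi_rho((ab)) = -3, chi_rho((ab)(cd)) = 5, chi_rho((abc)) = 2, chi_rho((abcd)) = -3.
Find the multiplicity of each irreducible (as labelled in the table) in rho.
Multiplicities: chi_1: 0, chi_2: 3, chi_3: 1, chi_4: 0, chi_5: 0.

Details: Use <chi_rho, chi> = (1/|G|) sum_C |C| * chi_rho(C) * conj(chi(C)) with |G| = 24 for each irreducible chi in the table:
  <chi_rho, chi_1> = (1/24)[1*(5)*conj(1) + 6*(-3)*conj(1) + 3*(5)*conj(1) + 8*(2)*conj(1) + 6*(-3)*conj(1)]
      = (1/24)[(5) + (-18) + (15) + (16) + (-18)] = 0/24 = 0
  <chi_rho, chi_2> = (1/24)[1*(5)*conj(1) + 6*(-3)*conj(-1) + 3*(5)*conj(1) + 8*(2)*conj(1) + 6*(-3)*conj(-1)]
      = (1/24)[(5) + (18) + (15) + (16) + (18)] = 72/24 = 3
  <chi_rho, chi_3> = (1/24)[1*(5)*conj(2) + 6*(-3)*conj(0) + 3*(5)*conj(2) + 8*(2)*conj(-1) + 6*(-3)*conj(0)]
      = (1/24)[(10) + (0) + (30) + (-16) + (0)] = 24/24 = 1
  <chi_rho, chi_4> = (1/24)[1*(5)*conj(3) + 6*(-3)*conj(1) + 3*(5)*conj(-1) + 8*(2)*conj(0) + 6*(-3)*conj(-1)]
      = (1/24)[(15) + (-18) + (-15) + (0) + (18)] = 0/24 = 0
  <chi_rho, chi_5> = (1/24)[1*(5)*conj(3) + 6*(-3)*conj(-1) + 3*(5)*conj(-1) + 8*(2)*conj(0) + 6*(-3)*conj(1)]
      = (1/24)[(15) + (18) + (-15) + (0) + (-18)] = 0/24 = 0
Dimension check: dim(rho) = sum (mult * dim) = 0*1 + 3*1 + 1*2 + 0*3 + 0*3 = 5 = chi_rho(e) = 5.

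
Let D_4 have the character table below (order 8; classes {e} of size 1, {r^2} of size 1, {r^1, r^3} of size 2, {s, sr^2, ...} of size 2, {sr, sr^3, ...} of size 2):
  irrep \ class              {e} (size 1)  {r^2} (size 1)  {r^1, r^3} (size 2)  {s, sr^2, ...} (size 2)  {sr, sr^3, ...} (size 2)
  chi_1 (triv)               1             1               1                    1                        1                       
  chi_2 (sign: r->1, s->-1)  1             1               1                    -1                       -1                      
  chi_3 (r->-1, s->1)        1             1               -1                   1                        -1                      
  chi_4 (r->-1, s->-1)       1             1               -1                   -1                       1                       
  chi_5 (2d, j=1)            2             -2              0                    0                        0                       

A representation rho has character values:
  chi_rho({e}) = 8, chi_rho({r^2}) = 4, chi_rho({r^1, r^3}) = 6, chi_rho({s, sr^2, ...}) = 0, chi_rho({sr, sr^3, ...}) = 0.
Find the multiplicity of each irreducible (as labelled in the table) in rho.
Multiplicities: chi_1: 3, chi_2: 3, chi_3: 0, chi_4: 0, chi_5: 1.

Details: Use <chi_rho, chi> = (1/|G|) sum_C |C| * chi_rho(C) * conj(chi(C)) with |G| = 8 for each irreducible chi in the table:
  <chi_rho, chi_1> = (1/8)[1*(8)*conj(1) + 1*(4)*conj(1) + 2*(6)*conj(1) + 2*(0)*conj(1) + 2*(0)*conj(1)]
      = (1/8)[(8) + (4) + (12) + (0) + (0)] = 24/8 = 3
  <chi_rho, chi_2> = (1/8)[1*(8)*conj(1) + 1*(4)*conj(1) + 2*(6)*conj(1) + 2*(0)*conj(-1) + 2*(0)*conj(-1)]
      = (1/8)[(8) + (4) + (12) + (0) + (0)] = 24/8 = 3
  <chi_rho, chi_3> = (1/8)[1*(8)*conj(1) + 1*(4)*conj(1) + 2*(6)*conj(-1) + 2*(0)*conj(1) + 2*(0)*conj(-1)]
      = (1/8)[(8) + (4) + (-12) + (0) + (0)] = 0/8 = 0
  <chi_rho, chi_4> = (1/8)[1*(8)*conj(1) + 1*(4)*conj(1) + 2*(6)*conj(-1) + 2*(0)*conj(-1) + 2*(0)*conj(1)]
      = (1/8)[(8) + (4) + (-12) + (0) + (0)] = 0/8 = 0
  <chi_rho, chi_5> = (1/8)[1*(8)*conj(2) + 1*(4)*conj(-2) + 2*(6)*conj(0) + 2*(0)*conj(0) + 2*(0)*conj(0)]
      = (1/8)[(16) + (-8) + (0) + (0) + (0)] = 8/8 = 1
Dimension check: dim(rho) = sum (mult * dim) = 3*1 + 3*1 + 0*1 + 0*1 + 1*2 = 8 = chi_rho(e) = 8.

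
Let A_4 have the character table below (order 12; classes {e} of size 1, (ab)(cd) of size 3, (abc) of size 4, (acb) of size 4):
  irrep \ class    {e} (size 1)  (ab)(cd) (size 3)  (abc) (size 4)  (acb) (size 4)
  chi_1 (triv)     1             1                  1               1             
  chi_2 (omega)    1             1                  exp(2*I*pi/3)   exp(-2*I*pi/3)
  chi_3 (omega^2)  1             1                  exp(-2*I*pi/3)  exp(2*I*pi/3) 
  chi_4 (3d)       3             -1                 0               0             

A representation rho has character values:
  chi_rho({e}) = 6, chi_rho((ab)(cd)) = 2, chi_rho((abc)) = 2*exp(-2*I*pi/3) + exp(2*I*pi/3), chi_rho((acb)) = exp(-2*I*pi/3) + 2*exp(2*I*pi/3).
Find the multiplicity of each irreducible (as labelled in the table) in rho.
Multiplicities: chi_1: 0, chi_2: 1, chi_3: 2, chi_4: 1.

Reasoning: Use <chi_rho, chi> = (1/|G|) sum_C |C| * chi_rho(C) * conj(chi(C)) with |G| = 12 for each irreducible chi in the table:
  <chi_rho, chi_1> = (1/12)[1*(6)*conj(1) + 3*(2)*conj(1) + 4*(2*exp(-2*I*pi/3) + exp(2*I*pi/3))*conj(1) + 4*(exp(-2*I*pi/3) + 2*exp(2*I*pi/3))*conj(1)]
      = (1/12)[(6) + (6) + (8*exp(-2*I*pi/3) + 4*exp(2*I*pi/3)) + (4*exp(-2*I*pi/3) + 8*exp(2*I*pi/3))] = 0/12 = 0
  <chi_rho, chi_2> = (1/12)[1*(6)*conj(1) + 3*(2)*conj(1) + 4*(2*exp(-2*I*pi/3) + exp(2*I*pi/3))*conj(exp(2*I*pi/3)) + 4*(exp(-2*I*pi/3) + 2*exp(2*I*pi/3))*conj(exp(-2*I*pi/3))]
      = (1/12)[(6) + (6) + (4 + 8*exp(2*I*pi/3)) + (4 + 8*exp(-2*I*pi/3))] = 12/12 = 1
  <chi_rho, chi_3> = (1/12)[1*(6)*conj(1) + 3*(2)*conj(1) + 4*(2*exp(-2*I*pi/3) + exp(2*I*pi/3))*conj(exp(-2*I*pi/3)) + 4*(exp(-2*I*pi/3) + 2*exp(2*I*pi/3))*conj(exp(2*I*pi/3))]
      = (1/12)[(6) + (6) + (8 + 4*exp(-2*I*pi/3)) + (8 + 4*exp(2*I*pi/3))] = 24/12 = 2
  <chi_rho, chi_4> = (1/12)[1*(6)*conj(3) + 3*(2)*conj(-1) + 4*(2*exp(-2*I*pi/3) + exp(2*I*pi/3))*conj(0) + 4*(exp(-2*I*pi/3) + 2*exp(2*I*pi/3))*conj(0)]
      = (1/12)[(18) + (-6) + (0) + (0)] = 12/12 = 1
(Exp terms are combined using exp(i*s)*conj(exp(i*t)) = exp(i*(s-t)), and sums of them are collapsed using the identity that for every m > 1 the m distinct m-th roots of unity sum to 0, e.g. 1 + exp(2*I*pi/3) + exp(-2*I*pi/3) = 0.)
Dimension check: dim(rho) = sum (mult * dim) = 0*1 + 1*1 + 2*1 + 1*3 = 6 = chi_rho(e) = 6.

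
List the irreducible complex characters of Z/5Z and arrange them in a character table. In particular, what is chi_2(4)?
Character table of Z/5Z (irreps indexed chi_0,...,chi_4 with chi_k(m) = zeta_5^(k*m), zeta_5 = exp(2*pi*i/5)):
  irrep \ class  {0} (size 1)  {1} (size 1)    {2} (size 1)    {3} (size 1)    {4} (size 1)  
  chi_0          1             1               1               1               1             
  chi_1          1             exp(2*I*pi/5)   exp(4*I*pi/5)   exp(-4*I*pi/5)  exp(-2*I*pi/5)
  chi_2          1             exp(4*I*pi/5)   exp(-2*I*pi/5)  exp(2*I*pi/5)   exp(-4*I*pi/5)
  chi_3          1             exp(-4*I*pi/5)  exp(2*I*pi/5)   exp(-2*I*pi/5)  exp(4*I*pi/5) 
  chi_4          1             exp(-2*I*pi/5)  exp(-4*I*pi/5)  exp(4*I*pi/5)   exp(2*I*pi/5) 

Spot check: chi_2(4) = zeta_5^(2*4) = zeta_5^8 = exp(-4*I*pi/5).

Solution. Z/5Z is abelian, so all 5 irreducible complex representations are 1-dimensional. They are given by chi_k(m) = zeta_5^(k*m) for k = 0,...,4. Row orthogonality: sum_m chi_k(m) conj(chi_l(m)) = 5 * [k = l].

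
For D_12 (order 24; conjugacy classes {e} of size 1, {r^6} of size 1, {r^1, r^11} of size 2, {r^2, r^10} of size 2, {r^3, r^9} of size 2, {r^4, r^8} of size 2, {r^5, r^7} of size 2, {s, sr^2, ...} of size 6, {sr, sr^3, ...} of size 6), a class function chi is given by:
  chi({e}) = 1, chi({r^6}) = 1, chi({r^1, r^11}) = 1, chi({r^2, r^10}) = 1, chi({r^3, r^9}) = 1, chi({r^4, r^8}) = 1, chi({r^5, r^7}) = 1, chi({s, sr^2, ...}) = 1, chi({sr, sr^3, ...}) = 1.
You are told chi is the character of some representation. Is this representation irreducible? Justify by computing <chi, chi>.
Irreducible: <chi, chi> = 1.

Argument: <chi, chi> = (1/|G|) sum_C |C| * |chi(C)|^2 = (1/24)[1*|1|^2 + 1*|1|^2 + 2*|1|^2 + 2*|1|^2 + 2*|1|^2 + 2*|1|^2 + 2*|1|^2 + 6*|1|^2 + 6*|1|^2]
  = (1/24)[(1) + (1) + (2) + (2) + (2) + (2) + (2) + (6) + (6)] = 24/24 = 1.
A character is irreducible iff <chi, chi> = 1, so this representation is irreducible.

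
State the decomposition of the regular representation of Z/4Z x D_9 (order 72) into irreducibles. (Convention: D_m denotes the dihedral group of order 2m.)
Each irreducible V_i of dimension d_i appears with multiplicity d_i, i.e. rho_reg = (direct sum over all irreducibles V_i) d_i V_i. The irreducible dimensions for Z/4Z x D_9 are 1, 1, 1, 1, 1, 1, 1, 1, 2, 2, 2, 2, 2, 2, 2, 2, 2, 2, 2, 2, 2, 2, 2, 2: 8 irreducibles of dimension 1, each with multiplicity 1; 16 irreducibles of dimension 2, each with multiplicity 2. Total dimension 8*1*1 + 16*2*2 = 72 = |G|.

Reasoning: General theorem: in the regular representation of a finite group G, each irreducible appears with multiplicity equal to its dimension. Check: dim(rho_reg) = sum d_i^2 = 1 + 1 + 1 + 1 + 1 + 1 + 1 + 1 + 4 + 4 + 4 + 4 + 4 + 4 + 4 + 4 + 4 + 4 + 4 + 4 + 4 + 4 + 4 + 4 = 72 = |G|.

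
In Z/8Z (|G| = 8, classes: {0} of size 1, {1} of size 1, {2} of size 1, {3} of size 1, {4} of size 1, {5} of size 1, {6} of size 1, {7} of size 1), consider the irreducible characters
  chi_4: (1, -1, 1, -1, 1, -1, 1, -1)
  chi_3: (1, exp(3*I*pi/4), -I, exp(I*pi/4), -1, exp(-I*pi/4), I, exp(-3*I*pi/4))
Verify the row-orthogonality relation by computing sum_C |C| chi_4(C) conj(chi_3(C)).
Sum = 0; so <chi_4, chi_3> = 0 (distinct irreducibles are orthogonal).

Why: Compute term by term over conjugacy classes (|C| * chi_4(C) * conj(chi_3(C))):
  1*(1)*conj(1) + 1*(-1)*conj(exp(3*I*pi/4)) + 1*(1)*conj(-I) + 1*(-1)*conj(exp(I*pi/4)) + 1*(1)*conj(-1) + 1*(-1)*conj(exp(-I*pi/4)) + 1*(1)*conj(I) + 1*(-1)*conj(exp(-3*I*pi/4))
  = (1) + (-exp(-3*I*pi/4)) + (I) + (-exp(-I*pi/4)) + (-1) + (-exp(I*pi/4)) + (-I) + (-exp(3*I*pi/4))
  = 0.
(Exp terms are combined using exp(i*s)*conj(exp(i*t)) = exp(i*(s-t)), and sums of them are collapsed using the identity that for every m > 1 the m distinct m-th roots of unity sum to 0, e.g. 1 + exp(2*I*pi/3) + exp(-2*I*pi/3) = 0.)
Dividing by |G| = 8 gives 0/8 = 0, matching the row-orthogonality relation <chi_4, chi_3> = [chi_4 = chi_3].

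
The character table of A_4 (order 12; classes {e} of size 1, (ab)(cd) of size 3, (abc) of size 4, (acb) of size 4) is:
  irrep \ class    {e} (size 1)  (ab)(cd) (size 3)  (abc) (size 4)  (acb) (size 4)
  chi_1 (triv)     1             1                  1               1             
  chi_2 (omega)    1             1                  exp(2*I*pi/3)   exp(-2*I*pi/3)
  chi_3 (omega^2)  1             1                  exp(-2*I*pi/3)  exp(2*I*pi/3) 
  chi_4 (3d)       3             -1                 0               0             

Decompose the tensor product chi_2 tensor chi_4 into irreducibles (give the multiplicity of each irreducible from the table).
chi_2 tensor chi_4 = chi_4 (all other irreducibles have multiplicity 0).

Working: The character of a tensor product is the pointwise product (chi_2 * chi_4)(C) = chi_2(C) * chi_4(C):
  {e}: (1)*(3), (ab)(cd): (1)*(-1), (abc): (exp(2*I*pi/3))*(0), (acb): (exp(-2*I*pi/3))*(0)
so (chi_2 * chi_4) takes values
  {e} -> 3, (ab)(cd) -> -1, (abc) -> 0, (acb) -> 0.
Now take the inner product of this character with each irreducible chi from the table, <chi_2*chi_4, chi> = (1/12) sum_C |C| (chi_2*chi_4)(C) conj(chi(C)):
  <chi_2*chi_4, chi_1> = (1/12)[1*(3)*conj(1) + 3*(-1)*conj(1) + 4*(0)*conj(1) + 4*(0)*conj(1)]
      = (1/12)[(3) + (-3) + (0) + (0)] = 0/12 = 0
  <chi_2*chi_4, chi_2> = (1/12)[1*(3)*conj(1) + 3*(-1)*conj(1) + 4*(0)*conj(exp(2*I*pi/3)) + 4*(0)*conj(exp(-2*I*pi/3))]
      = (1/12)[(3) + (-3) + (0) + (0)] = 0/12 = 0
  <chi_2*chi_4, chi_3> = (1/12)[1*(3)*conj(1) + 3*(-1)*conj(1) + 4*(0)*conj(exp(-2*I*pi/3)) + 4*(0)*conj(exp(2*I*pi/3))]
      = (1/12)[(3) + (-3) + (0) + (0)] = 0/12 = 0
  <chi_2*chi_4, chi_4> = (1/12)[1*(3)*conj(3) + 3*(-1)*conj(-1) + 4*(0)*conj(0) + 4*(0)*conj(0)]
      = (1/12)[(9) + (3) + (0) + (0)] = 12/12 = 1
(Exp terms are combined using exp(i*s)*conj(exp(i*t)) = exp(i*(s-t)), and sums of them are collapsed using the identity that for every m > 1 the m distinct m-th roots of unity sum to 0, e.g. 1 + exp(2*I*pi/3) + exp(-2*I*pi/3) = 0.)
Hence the multiplicities are chi_4: 1. Dimension check: dim(chi_2)*dim(chi_4) = 1*3 = 3 and sum (mult * dim) = 1*3 = 3.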